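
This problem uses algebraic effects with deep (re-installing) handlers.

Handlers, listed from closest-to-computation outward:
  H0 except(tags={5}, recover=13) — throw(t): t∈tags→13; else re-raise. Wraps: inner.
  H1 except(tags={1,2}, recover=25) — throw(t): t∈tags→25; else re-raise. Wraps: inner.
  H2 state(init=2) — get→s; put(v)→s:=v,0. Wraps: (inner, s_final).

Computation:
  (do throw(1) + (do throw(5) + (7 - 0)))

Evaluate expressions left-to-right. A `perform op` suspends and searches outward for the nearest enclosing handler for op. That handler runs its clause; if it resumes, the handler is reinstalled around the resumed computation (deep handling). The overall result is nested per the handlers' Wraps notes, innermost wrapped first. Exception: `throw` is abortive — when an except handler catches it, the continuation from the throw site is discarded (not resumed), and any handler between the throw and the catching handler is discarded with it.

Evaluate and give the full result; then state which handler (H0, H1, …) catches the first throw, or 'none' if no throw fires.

Working:
throw(1) @ H0 re-raised
throw(1) @ H1 caught ⇒ 25
H2 returns (25, 2)
= (25, 2)

Answer: (25, 2) ; first throw caught by: H1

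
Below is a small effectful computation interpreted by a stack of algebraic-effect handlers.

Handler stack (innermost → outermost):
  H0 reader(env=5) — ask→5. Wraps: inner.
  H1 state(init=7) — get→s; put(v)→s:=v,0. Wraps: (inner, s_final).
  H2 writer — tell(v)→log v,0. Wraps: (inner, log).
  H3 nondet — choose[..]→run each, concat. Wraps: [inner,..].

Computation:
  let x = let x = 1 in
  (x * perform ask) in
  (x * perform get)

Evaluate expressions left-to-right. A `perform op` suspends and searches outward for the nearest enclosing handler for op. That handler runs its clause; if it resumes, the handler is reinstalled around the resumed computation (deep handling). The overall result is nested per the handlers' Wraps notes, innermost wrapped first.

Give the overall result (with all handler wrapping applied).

Step-by-step:
ask @ H0 ⇒ 5
get @ H1 ⇒ 7
H0 returns 35
H1 returns (35, 7)
H2 returns ((35, 7), ())
H3 returns [((35, 7), ())]
= [((35, 7), ())]

Answer: [((35, 7), ())]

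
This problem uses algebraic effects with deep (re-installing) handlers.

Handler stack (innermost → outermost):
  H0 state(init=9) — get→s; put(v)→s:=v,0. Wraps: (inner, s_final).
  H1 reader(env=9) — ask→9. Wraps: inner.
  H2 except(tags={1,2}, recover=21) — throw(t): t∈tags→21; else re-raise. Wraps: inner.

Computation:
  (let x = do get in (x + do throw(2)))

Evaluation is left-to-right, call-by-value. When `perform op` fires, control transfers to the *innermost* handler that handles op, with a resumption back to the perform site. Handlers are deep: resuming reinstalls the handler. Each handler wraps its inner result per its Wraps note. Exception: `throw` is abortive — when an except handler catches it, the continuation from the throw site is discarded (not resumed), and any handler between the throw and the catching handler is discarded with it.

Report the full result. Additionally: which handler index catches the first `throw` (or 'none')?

Working:
get @ H0 ⇒ 9
throw(2) @ H2 caught ⇒ 21
= 21

Answer: 21 ; first throw caught by: H2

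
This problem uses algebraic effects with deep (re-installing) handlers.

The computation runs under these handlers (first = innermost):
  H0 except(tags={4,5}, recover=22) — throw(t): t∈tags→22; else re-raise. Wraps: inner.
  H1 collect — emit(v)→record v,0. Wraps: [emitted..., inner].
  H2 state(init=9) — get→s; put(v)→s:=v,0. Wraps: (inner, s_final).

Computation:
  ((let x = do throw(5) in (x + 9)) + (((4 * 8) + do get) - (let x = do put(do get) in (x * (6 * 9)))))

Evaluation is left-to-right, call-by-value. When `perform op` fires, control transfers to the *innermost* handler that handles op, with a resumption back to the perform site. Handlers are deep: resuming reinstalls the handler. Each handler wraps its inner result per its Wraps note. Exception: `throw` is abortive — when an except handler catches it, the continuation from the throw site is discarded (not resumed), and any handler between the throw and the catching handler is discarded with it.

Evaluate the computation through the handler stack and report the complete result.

Answer: ([22], 9)

Step-by-step:
throw(5) @ H0 caught ⇒ 22
H1 returns [22]
H2 returns ([22], 9)
= ([22], 9)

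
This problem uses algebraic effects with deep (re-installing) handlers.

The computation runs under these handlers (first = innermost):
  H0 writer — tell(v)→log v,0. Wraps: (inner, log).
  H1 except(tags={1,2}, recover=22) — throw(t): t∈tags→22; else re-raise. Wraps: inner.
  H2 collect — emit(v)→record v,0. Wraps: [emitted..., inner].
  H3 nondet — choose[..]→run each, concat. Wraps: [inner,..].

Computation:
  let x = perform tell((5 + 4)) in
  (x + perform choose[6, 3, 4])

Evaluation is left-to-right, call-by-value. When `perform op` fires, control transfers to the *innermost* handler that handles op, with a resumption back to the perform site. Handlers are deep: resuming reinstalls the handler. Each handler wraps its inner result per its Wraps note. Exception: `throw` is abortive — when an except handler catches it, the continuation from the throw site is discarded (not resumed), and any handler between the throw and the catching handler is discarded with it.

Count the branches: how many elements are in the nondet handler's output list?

Step-by-step:
tell(9) @ H0 ⇒ log+=9
choose[6, 3, 4] @ H3
  branch[0] choose=6:
    H0 returns (6, (9))
    H1 returns (6, (9))
    H2 returns [(6, (9))]
    H3 returns [[(6, (9))]]
  branch[1] choose=3:
    H0 returns (3, (9))
    H1 returns (3, (9))
    H2 returns [(3, (9))]
    H3 returns [[(3, (9))]]
  branch[2] choose=4:
    H0 returns (4, (9))
    H1 returns (4, (9))
    H2 returns [(4, (9))]
    H3 returns [[(4, (9))]]
= [[(6, (9))], [(3, (9))], [(4, (9))]]

Answer: 3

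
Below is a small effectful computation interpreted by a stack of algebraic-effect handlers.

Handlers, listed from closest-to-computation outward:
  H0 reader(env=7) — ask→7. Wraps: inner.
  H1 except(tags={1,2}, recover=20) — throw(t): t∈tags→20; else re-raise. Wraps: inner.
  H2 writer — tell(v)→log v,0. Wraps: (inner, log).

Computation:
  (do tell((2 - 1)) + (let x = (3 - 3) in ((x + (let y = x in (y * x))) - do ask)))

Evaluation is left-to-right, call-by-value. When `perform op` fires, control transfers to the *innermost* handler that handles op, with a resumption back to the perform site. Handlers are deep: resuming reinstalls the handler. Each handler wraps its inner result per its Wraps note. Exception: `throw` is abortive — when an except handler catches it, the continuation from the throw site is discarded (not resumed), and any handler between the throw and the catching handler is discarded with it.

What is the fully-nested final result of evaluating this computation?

Answer: (-7, (1))

Working:
tell(1) @ H2 ⇒ log+=1
ask @ H0 ⇒ 7
H0 returns -7
H1 returns -7
H2 returns (-7, (1))
= (-7, (1))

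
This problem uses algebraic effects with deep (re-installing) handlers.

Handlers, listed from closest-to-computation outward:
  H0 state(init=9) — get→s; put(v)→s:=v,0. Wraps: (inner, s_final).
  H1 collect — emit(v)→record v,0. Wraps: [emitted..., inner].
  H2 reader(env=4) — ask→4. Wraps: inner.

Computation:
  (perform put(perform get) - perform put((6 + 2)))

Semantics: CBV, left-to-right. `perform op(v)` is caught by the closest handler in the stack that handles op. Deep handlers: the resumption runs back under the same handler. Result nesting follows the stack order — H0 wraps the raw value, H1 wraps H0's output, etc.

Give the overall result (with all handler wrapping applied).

Answer: [(0, 8)]

Step-by-step:
get @ H0 ⇒ 9
put(9) @ H0 ⇒ s:=9
put(8) @ H0 ⇒ s:=8
H0 returns (0, 8)
H1 returns [(0, 8)]
H2 returns [(0, 8)]
= [(0, 8)]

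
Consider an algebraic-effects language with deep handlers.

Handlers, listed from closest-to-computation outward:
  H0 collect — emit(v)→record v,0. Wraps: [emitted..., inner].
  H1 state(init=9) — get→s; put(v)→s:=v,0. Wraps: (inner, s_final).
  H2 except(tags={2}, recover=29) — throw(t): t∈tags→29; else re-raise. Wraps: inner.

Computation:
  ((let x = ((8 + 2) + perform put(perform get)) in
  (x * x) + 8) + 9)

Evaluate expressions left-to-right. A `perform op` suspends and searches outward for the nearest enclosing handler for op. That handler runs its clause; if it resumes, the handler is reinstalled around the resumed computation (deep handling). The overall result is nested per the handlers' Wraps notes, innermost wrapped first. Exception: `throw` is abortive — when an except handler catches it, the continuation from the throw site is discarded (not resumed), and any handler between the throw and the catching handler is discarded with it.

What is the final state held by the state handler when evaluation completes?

Working:
get @ H1 ⇒ 9
put(9) @ H1 ⇒ s:=9
H0 returns [117]
H1 returns ([117], 9)
H2 returns ([117], 9)
= ([117], 9)

Answer: 9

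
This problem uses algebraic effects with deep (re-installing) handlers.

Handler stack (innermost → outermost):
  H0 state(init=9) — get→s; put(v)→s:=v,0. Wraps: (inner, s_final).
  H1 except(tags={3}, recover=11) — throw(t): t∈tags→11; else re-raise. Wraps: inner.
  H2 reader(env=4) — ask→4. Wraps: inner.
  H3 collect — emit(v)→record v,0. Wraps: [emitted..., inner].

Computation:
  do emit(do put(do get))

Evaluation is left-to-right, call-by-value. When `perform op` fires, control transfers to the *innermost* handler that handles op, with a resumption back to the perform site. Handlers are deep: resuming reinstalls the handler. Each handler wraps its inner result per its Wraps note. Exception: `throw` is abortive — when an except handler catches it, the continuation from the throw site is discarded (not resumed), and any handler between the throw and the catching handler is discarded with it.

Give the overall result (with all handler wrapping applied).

Answer: [0, (0, 9)]

Working:
get @ H0 ⇒ 9
put(9) @ H0 ⇒ s:=9
emit(0) @ H3 ⇒ out+=0
H0 returns (0, 9)
H1 returns (0, 9)
H2 returns (0, 9)
H3 returns [0, (0, 9)]
= [0, (0, 9)]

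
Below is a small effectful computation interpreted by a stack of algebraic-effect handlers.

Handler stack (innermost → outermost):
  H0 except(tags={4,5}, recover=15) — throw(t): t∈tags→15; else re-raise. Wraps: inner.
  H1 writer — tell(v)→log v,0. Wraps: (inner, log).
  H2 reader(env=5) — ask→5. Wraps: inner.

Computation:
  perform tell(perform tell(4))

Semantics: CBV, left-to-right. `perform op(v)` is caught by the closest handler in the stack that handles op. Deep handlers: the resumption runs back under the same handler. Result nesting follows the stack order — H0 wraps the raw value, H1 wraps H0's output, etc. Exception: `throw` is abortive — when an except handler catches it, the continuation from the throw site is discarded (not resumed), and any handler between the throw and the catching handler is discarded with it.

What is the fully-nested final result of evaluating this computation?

Step-by-step:
tell(4) @ H1 ⇒ log+=4
tell(0) @ H1 ⇒ log+=0
H0 returns 0
H1 returns (0, (4, 0))
H2 returns (0, (4, 0))
= (0, (4, 0))

Answer: (0, (4, 0))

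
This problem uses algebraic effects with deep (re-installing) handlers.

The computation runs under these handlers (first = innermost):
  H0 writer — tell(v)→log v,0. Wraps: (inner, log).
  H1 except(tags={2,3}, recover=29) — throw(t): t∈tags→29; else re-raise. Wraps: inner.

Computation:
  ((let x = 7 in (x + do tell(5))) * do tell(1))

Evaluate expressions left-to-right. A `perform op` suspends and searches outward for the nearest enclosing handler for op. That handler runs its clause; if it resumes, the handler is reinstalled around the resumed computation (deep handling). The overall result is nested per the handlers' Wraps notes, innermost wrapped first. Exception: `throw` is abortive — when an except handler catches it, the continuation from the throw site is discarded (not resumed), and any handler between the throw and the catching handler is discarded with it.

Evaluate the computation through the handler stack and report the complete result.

Working:
tell(5) @ H0 ⇒ log+=5
tell(1) @ H0 ⇒ log+=1
H0 returns (0, (5, 1))
H1 returns (0, (5, 1))
= (0, (5, 1))

Answer: (0, (5, 1))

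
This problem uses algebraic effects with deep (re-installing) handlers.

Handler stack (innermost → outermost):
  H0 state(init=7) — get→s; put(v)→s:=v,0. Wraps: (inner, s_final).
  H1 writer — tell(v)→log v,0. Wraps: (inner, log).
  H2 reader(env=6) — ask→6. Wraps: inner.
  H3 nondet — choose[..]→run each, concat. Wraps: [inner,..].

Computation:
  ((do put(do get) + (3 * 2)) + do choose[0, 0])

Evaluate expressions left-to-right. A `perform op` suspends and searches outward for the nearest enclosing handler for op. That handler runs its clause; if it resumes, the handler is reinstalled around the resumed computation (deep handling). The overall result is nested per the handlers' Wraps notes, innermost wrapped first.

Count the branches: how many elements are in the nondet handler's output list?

Working:
get @ H0 ⇒ 7
put(7) @ H0 ⇒ s:=7
choose[0, 0] @ H3
  branch[0] choose=0:
    H0 returns (6, 7)
    H1 returns ((6, 7), ())
    H2 returns ((6, 7), ())
    H3 returns [((6, 7), ())]
  branch[1] choose=0:
    H0 returns (6, 7)
    H1 returns ((6, 7), ())
    H2 returns ((6, 7), ())
    H3 returns [((6, 7), ())]
= [((6, 7), ()), ((6, 7), ())]

Answer: 2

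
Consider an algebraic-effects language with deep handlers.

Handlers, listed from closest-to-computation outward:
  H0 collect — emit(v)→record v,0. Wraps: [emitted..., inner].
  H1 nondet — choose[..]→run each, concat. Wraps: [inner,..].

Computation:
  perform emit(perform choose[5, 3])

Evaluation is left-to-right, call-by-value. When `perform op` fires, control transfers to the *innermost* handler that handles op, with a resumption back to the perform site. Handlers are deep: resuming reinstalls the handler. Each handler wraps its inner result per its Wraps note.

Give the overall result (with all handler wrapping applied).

Step-by-step:
choose[5, 3] @ H1
  branch[0] choose=5:
    emit(5) @ H0 ⇒ out+=5
    H0 returns [5, 0]
    H1 returns [[5, 0]]
  branch[1] choose=3:
    emit(3) @ H0 ⇒ out+=3
    H0 returns [3, 0]
    H1 returns [[3, 0]]
= [[5, 0], [3, 0]]

Answer: [[5, 0], [3, 0]]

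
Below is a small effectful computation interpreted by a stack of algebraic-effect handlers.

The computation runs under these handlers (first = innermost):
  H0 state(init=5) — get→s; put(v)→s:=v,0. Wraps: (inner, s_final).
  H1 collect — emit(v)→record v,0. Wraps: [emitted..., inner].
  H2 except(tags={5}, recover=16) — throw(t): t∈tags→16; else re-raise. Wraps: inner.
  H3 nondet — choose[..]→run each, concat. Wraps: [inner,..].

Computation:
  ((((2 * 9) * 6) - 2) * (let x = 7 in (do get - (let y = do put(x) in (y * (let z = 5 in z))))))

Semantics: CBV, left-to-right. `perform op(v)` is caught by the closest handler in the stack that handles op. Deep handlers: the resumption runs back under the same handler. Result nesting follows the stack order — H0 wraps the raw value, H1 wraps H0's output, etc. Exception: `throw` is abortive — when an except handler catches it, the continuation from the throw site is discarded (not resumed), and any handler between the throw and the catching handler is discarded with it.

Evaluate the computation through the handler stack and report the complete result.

Working:
get @ H0 ⇒ 5
put(7) @ H0 ⇒ s:=7
H0 returns (530, 7)
H1 returns [(530, 7)]
H2 returns [(530, 7)]
H3 returns [[(530, 7)]]
= [[(530, 7)]]

Answer: [[(530, 7)]]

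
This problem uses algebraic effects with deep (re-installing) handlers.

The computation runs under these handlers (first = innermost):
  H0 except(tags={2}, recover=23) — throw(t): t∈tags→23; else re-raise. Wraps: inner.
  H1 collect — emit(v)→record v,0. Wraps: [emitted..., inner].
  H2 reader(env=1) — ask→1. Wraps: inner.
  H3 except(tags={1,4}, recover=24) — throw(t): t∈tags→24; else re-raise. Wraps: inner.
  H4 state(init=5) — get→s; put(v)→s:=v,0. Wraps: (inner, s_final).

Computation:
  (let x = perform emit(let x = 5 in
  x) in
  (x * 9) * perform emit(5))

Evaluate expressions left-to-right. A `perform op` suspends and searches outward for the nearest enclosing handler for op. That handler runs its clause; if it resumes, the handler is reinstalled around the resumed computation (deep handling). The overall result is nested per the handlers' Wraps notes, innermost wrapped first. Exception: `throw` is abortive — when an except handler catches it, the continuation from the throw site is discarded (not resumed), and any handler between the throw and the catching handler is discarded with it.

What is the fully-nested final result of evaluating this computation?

Answer: ([5, 5, 0], 5)

Step-by-step:
emit(5) @ H1 ⇒ out+=5
emit(5) @ H1 ⇒ out+=5
H0 returns 0
H1 returns [5, 5, 0]
H2 returns [5, 5, 0]
H3 returns [5, 5, 0]
H4 returns ([5, 5, 0], 5)
= ([5, 5, 0], 5)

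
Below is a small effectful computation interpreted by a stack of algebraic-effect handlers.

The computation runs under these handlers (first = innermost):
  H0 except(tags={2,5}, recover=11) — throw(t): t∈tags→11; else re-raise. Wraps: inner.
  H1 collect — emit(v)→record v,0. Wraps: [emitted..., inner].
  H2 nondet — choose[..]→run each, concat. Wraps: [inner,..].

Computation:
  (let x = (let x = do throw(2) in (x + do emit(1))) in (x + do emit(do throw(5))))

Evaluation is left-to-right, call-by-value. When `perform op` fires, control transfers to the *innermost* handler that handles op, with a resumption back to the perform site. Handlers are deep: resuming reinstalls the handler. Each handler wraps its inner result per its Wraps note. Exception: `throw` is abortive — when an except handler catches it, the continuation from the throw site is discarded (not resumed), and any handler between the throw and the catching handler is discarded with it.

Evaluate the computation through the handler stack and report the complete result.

Answer: [[11]]

Evaluation trace:
throw(2) @ H0 caught ⇒ 11
H1 returns [11]
H2 returns [[11]]
= [[11]]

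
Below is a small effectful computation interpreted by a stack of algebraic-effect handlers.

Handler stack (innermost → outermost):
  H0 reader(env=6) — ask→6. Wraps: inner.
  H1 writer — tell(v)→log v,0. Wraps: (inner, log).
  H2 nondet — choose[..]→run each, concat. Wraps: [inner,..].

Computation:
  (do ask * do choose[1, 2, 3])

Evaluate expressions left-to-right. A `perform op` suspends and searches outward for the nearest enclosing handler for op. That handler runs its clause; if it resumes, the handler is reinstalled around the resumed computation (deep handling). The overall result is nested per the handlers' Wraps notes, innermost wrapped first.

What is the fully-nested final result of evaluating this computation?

Answer: [(6, ()), (12, ()), (18, ())]

Working:
ask @ H0 ⇒ 6
choose[1, 2, 3] @ H2
  branch[0] choose=1:
    H0 returns 6
    H1 returns (6, ())
    H2 returns [(6, ())]
  branch[1] choose=2:
    H0 returns 12
    H1 returns (12, ())
    H2 returns [(12, ())]
  branch[2] choose=3:
    H0 returns 18
    H1 returns (18, ())
    H2 returns [(18, ())]
= [(6, ()), (12, ()), (18, ())]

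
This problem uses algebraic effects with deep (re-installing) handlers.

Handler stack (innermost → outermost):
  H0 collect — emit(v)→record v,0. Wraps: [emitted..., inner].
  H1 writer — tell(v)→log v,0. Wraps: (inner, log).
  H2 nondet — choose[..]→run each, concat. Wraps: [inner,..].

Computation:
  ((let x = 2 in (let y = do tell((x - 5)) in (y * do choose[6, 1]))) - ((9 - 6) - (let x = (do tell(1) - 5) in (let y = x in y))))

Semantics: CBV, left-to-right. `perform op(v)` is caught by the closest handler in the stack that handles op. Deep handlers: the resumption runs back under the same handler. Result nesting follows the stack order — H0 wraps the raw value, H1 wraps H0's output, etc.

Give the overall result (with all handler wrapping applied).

Answer: [([-8], (-3, 1)), ([-8], (-3, 1))]

Evaluation trace:
tell(-3) @ H1 ⇒ log+=-3
choose[6, 1] @ H2
  branch[0] choose=6:
    tell(1) @ H1 ⇒ log+=1
    H0 returns [-8]
    H1 returns ([-8], (-3, 1))
    H2 returns [([-8], (-3, 1))]
  branch[1] choose=1:
    tell(1) @ H1 ⇒ log+=1
    H0 returns [-8]
    H1 returns ([-8], (-3, 1))
    H2 returns [([-8], (-3, 1))]
= [([-8], (-3, 1)), ([-8], (-3, 1))]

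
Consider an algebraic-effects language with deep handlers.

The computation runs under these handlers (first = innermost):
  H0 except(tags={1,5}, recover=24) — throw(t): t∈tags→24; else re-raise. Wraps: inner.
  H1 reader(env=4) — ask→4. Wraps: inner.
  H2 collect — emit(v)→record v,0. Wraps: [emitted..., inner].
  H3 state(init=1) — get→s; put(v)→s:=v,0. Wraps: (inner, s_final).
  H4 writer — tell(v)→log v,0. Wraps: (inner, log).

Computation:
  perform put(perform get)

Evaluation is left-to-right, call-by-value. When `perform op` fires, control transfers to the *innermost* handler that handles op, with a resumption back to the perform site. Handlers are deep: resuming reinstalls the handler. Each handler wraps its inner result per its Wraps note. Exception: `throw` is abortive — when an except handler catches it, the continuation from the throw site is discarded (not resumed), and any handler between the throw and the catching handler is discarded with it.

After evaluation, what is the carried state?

Working:
get @ H3 ⇒ 1
put(1) @ H3 ⇒ s:=1
H0 returns 0
H1 returns 0
H2 returns [0]
H3 returns ([0], 1)
H4 returns (([0], 1), ())
= (([0], 1), ())

Answer: 1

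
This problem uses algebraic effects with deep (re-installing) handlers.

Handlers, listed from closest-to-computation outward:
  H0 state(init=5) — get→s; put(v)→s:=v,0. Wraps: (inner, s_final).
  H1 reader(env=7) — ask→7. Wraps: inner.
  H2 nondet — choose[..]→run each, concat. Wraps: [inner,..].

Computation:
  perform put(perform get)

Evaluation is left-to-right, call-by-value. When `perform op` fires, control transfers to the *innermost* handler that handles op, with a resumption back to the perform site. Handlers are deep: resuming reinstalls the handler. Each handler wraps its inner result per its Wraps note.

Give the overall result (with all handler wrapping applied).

Answer: [(0, 5)]

Working:
get @ H0 ⇒ 5
put(5) @ H0 ⇒ s:=5
H0 returns (0, 5)
H1 returns (0, 5)
H2 returns [(0, 5)]
= [(0, 5)]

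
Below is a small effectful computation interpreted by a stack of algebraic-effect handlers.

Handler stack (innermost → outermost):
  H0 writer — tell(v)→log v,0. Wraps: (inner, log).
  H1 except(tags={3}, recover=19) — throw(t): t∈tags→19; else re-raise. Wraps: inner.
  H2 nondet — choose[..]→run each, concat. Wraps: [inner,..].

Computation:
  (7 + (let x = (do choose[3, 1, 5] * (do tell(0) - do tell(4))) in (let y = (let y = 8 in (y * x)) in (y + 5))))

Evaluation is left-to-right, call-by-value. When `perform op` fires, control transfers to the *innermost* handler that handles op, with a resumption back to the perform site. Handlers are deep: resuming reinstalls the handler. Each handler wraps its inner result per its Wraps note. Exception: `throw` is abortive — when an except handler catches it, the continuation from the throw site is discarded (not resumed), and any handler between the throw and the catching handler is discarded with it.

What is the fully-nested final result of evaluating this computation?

Answer: [(12, (0, 4)), (12, (0, 4)), (12, (0, 4))]

Step-by-step:
choose[3, 1, 5] @ H2
  branch[0] choose=3:
    tell(0) @ H0 ⇒ log+=0
    tell(4) @ H0 ⇒ log+=4
    H0 returns (12, (0, 4))
    H1 returns (12, (0, 4))
    H2 returns [(12, (0, 4))]
  branch[1] choose=1:
    tell(0) @ H0 ⇒ log+=0
    tell(4) @ H0 ⇒ log+=4
    H0 returns (12, (0, 4))
    H1 returns (12, (0, 4))
    H2 returns [(12, (0, 4))]
  branch[2] choose=5:
    tell(0) @ H0 ⇒ log+=0
    tell(4) @ H0 ⇒ log+=4
    H0 returns (12, (0, 4))
    H1 returns (12, (0, 4))
    H2 returns [(12, (0, 4))]
= [(12, (0, 4)), (12, (0, 4)), (12, (0, 4))]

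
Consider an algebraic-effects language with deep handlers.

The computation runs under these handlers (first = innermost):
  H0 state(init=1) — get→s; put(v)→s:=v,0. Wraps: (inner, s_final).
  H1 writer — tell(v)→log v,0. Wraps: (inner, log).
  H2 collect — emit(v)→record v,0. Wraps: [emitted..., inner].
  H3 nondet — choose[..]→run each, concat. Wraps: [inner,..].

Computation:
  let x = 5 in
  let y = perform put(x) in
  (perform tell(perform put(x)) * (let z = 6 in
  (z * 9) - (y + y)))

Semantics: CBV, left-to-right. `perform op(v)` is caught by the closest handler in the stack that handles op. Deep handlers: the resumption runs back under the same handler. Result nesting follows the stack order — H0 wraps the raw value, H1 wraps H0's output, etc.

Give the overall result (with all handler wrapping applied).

Step-by-step:
put(5) @ H0 ⇒ s:=5
put(5) @ H0 ⇒ s:=5
tell(0) @ H1 ⇒ log+=0
H0 returns (0, 5)
H1 returns ((0, 5), (0))
H2 returns [((0, 5), (0))]
H3 returns [[((0, 5), (0))]]
= [[((0, 5), (0))]]

Answer: [[((0, 5), (0))]]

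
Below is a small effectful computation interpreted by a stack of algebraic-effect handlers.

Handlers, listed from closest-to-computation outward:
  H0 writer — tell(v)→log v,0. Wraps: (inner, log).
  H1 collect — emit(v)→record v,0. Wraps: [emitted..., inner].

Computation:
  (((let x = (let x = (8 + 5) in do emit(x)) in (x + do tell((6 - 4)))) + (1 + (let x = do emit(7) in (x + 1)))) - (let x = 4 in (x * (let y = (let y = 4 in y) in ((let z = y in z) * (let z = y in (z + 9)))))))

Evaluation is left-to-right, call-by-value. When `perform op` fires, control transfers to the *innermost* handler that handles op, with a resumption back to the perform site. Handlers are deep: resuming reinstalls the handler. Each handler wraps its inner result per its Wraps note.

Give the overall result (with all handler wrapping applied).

Answer: [13, 7, (-206, (2))]

Evaluation trace:
emit(13) @ H1 ⇒ out+=13
tell(2) @ H0 ⇒ log+=2
emit(7) @ H1 ⇒ out+=7
H0 returns (-206, (2))
H1 returns [13, 7, (-206, (2))]
= [13, 7, (-206, (2))]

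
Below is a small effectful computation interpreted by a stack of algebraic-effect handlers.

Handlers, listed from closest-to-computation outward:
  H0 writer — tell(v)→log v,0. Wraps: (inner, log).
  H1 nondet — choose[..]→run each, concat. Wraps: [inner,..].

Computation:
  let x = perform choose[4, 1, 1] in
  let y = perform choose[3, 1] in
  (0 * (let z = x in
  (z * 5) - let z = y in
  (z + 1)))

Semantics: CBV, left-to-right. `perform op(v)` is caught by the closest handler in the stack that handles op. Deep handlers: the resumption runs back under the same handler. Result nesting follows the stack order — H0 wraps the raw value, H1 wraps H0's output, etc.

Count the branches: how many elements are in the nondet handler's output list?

Answer: 6

Evaluation trace:
choose[4, 1, 1] @ H1
  branch[0] choose=4:
    choose[3, 1] @ H1
      branch[0] choose=3:
        H0 returns (0, ())
        H1 returns [(0, ())]
      branch[1] choose=1:
        H0 returns (0, ())
        H1 returns [(0, ())]
  branch[1] choose=1:
    choose[3, 1] @ H1
      branch[0] choose=3:
        H0 returns (0, ())
        H1 returns [(0, ())]
      branch[1] choose=1:
        H0 returns (0, ())
        H1 returns [(0, ())]
  branch[2] choose=1:
    choose[3, 1] @ H1
      branch[0] choose=3:
        H0 returns (0, ())
        H1 returns [(0, ())]
      branch[1] choose=1:
        H0 returns (0, ())
        H1 returns [(0, ())]
= [(0, ()), (0, ()), (0, ()), (0, ()), (0, ()), (0, ())]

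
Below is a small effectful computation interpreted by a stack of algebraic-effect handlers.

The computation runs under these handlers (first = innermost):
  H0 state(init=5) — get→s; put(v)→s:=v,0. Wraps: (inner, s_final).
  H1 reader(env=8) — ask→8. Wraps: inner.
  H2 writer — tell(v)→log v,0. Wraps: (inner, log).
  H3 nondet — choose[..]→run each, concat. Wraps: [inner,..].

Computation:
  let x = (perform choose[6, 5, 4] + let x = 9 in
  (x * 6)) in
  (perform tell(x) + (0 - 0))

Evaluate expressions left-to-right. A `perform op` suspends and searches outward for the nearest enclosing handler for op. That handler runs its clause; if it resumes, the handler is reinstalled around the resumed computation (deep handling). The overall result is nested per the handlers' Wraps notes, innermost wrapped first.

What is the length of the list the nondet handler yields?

Working:
choose[6, 5, 4] @ H3
  branch[0] choose=6:
    tell(60) @ H2 ⇒ log+=60
    H0 returns (0, 5)
    H1 returns (0, 5)
    H2 returns ((0, 5), (60))
    H3 returns [((0, 5), (60))]
  branch[1] choose=5:
    tell(59) @ H2 ⇒ log+=59
    H0 returns (0, 5)
    H1 returns (0, 5)
    H2 returns ((0, 5), (59))
    H3 returns [((0, 5), (59))]
  branch[2] choose=4:
    tell(58) @ H2 ⇒ log+=58
    H0 returns (0, 5)
    H1 returns (0, 5)
    H2 returns ((0, 5), (58))
    H3 returns [((0, 5), (58))]
= [((0, 5), (60)), ((0, 5), (59)), ((0, 5), (58))]

Answer: 3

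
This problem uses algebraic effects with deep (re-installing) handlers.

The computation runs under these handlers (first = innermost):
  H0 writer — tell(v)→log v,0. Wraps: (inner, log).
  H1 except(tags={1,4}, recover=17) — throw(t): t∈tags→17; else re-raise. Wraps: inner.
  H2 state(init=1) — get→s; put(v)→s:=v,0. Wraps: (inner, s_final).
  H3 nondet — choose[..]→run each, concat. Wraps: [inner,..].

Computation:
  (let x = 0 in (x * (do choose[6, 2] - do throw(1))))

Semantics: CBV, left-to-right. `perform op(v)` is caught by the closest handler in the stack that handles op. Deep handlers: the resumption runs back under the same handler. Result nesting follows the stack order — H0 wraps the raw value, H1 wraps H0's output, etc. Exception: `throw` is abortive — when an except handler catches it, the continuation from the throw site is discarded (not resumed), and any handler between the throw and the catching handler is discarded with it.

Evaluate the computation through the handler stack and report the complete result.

Answer: [(17, 1), (17, 1)]

Step-by-step:
choose[6, 2] @ H3
  branch[0] choose=6:
    throw(1) @ H1 caught ⇒ 17
    H2 returns (17, 1)
    H3 returns [(17, 1)]
  branch[1] choose=2:
    throw(1) @ H1 caught ⇒ 17
    H2 returns (17, 1)
    H3 returns [(17, 1)]
= [(17, 1), (17, 1)]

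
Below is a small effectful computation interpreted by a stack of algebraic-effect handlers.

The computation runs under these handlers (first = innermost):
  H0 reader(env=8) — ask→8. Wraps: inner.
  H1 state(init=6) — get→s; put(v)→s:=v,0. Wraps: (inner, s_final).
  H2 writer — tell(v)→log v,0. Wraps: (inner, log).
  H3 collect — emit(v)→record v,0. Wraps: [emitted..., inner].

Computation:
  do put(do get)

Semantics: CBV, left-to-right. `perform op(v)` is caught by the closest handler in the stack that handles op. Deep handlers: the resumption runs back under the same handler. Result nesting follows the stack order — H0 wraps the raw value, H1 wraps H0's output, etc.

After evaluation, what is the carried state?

Working:
get @ H1 ⇒ 6
put(6) @ H1 ⇒ s:=6
H0 returns 0
H1 returns (0, 6)
H2 returns ((0, 6), ())
H3 returns [((0, 6), ())]
= [((0, 6), ())]

Answer: 6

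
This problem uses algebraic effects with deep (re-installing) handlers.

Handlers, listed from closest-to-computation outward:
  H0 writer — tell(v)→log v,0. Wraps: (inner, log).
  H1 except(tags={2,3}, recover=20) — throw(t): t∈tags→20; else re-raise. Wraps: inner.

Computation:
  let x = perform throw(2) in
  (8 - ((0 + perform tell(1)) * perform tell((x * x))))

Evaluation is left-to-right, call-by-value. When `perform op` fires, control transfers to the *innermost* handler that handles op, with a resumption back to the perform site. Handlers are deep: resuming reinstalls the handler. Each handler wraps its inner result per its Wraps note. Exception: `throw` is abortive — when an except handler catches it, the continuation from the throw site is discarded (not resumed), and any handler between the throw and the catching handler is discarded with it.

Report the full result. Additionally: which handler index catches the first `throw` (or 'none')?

Working:
throw(2) @ H1 caught ⇒ 20
= 20

Answer: 20 ; first throw caught by: H1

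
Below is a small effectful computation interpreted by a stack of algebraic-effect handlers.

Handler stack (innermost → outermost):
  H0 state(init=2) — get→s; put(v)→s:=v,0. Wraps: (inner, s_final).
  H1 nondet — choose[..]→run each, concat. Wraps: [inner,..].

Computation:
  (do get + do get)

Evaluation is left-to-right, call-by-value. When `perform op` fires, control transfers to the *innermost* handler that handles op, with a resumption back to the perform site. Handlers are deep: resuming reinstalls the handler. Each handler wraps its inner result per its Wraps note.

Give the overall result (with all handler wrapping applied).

Answer: [(4, 2)]

Step-by-step:
get @ H0 ⇒ 2
get @ H0 ⇒ 2
H0 returns (4, 2)
H1 returns [(4, 2)]
= [(4, 2)]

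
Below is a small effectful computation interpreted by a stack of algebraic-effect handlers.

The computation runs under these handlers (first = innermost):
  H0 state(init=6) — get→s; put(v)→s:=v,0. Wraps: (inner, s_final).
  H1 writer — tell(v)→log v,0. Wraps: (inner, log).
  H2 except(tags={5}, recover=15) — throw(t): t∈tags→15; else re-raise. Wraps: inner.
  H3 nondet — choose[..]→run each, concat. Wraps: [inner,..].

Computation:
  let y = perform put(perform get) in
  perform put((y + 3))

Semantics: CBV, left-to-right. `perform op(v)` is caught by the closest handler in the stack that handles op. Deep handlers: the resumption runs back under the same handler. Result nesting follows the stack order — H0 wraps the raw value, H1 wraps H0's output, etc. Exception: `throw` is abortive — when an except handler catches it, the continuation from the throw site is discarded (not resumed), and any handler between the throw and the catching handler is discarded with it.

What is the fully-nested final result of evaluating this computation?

Answer: [((0, 3), ())]

Evaluation trace:
get @ H0 ⇒ 6
put(6) @ H0 ⇒ s:=6
put(3) @ H0 ⇒ s:=3
H0 returns (0, 3)
H1 returns ((0, 3), ())
H2 returns ((0, 3), ())
H3 returns [((0, 3), ())]
= [((0, 3), ())]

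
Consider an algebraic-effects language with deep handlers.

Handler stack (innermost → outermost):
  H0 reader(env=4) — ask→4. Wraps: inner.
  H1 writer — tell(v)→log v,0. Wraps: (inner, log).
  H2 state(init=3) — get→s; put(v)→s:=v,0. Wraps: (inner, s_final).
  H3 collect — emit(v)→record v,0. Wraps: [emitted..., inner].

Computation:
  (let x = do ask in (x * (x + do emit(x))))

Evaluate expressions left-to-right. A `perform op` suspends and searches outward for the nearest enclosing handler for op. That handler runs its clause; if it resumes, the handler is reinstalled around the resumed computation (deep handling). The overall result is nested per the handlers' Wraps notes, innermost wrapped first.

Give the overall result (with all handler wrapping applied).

Answer: [4, ((16, ()), 3)]

Step-by-step:
ask @ H0 ⇒ 4
emit(4) @ H3 ⇒ out+=4
H0 returns 16
H1 returns (16, ())
H2 returns ((16, ()), 3)
H3 returns [4, ((16, ()), 3)]
= [4, ((16, ()), 3)]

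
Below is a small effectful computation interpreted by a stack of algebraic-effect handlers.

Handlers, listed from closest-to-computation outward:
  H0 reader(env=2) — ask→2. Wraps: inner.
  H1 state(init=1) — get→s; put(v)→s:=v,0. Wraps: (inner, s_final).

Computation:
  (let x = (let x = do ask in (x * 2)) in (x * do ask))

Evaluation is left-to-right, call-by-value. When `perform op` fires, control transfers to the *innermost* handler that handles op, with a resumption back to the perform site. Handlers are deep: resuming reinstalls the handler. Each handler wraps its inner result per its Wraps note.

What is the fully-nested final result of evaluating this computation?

Working:
ask @ H0 ⇒ 2
ask @ H0 ⇒ 2
H0 returns 8
H1 returns (8, 1)
= (8, 1)

Answer: (8, 1)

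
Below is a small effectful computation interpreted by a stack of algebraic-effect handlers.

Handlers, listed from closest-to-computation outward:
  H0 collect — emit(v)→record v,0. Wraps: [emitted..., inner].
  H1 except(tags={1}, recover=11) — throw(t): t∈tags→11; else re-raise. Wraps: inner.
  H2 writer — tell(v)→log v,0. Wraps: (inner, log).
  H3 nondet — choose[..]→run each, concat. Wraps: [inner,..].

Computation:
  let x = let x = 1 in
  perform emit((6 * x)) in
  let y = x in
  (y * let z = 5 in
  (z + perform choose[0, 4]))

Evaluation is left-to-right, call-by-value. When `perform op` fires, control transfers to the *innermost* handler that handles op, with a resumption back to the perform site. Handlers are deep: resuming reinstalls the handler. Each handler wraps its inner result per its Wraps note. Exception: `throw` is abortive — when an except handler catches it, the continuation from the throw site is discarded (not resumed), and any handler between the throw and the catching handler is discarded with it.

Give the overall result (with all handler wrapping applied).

Answer: [([6, 0], ()), ([6, 0], ())]

Step-by-step:
emit(6) @ H0 ⇒ out+=6
choose[0, 4] @ H3
  branch[0] choose=0:
    H0 returns [6, 0]
    H1 returns [6, 0]
    H2 returns ([6, 0], ())
    H3 returns [([6, 0], ())]
  branch[1] choose=4:
    H0 returns [6, 0]
    H1 returns [6, 0]
    H2 returns ([6, 0], ())
    H3 returns [([6, 0], ())]
= [([6, 0], ()), ([6, 0], ())]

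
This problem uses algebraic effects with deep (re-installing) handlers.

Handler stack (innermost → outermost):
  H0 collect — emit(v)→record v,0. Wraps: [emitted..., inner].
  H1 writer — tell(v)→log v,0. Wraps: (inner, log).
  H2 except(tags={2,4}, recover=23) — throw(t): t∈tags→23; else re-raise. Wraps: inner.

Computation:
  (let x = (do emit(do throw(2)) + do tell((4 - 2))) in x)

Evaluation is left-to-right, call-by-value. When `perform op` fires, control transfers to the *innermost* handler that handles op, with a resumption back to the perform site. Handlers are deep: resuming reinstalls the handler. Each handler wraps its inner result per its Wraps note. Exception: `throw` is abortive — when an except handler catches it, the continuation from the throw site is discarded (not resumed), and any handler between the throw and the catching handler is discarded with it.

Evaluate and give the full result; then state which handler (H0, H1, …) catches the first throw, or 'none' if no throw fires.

Answer: 23 ; first throw caught by: H2

Step-by-step:
throw(2) @ H2 caught ⇒ 23
= 23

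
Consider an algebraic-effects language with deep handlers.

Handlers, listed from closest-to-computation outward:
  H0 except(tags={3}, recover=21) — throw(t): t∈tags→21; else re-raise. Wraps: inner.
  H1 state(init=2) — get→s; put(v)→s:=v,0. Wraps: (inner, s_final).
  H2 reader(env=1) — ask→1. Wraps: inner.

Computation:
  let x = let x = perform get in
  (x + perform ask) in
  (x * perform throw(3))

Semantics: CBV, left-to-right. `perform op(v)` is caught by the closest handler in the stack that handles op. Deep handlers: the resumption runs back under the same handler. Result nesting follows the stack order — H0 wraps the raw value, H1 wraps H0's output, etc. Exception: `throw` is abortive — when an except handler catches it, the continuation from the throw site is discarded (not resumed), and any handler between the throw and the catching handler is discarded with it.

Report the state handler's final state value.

Working:
get @ H1 ⇒ 2
ask @ H2 ⇒ 1
throw(3) @ H0 caught ⇒ 21
H1 returns (21, 2)
H2 returns (21, 2)
= (21, 2)

Answer: 2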